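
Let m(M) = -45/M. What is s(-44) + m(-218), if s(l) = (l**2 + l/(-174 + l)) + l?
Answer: 412545/218 ≈ 1892.4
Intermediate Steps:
s(l) = l + l**2 + l/(-174 + l) (s(l) = (l**2 + l/(-174 + l)) + l = l + l**2 + l/(-174 + l))
s(-44) + m(-218) = -44*(-173 + (-44)**2 - 173*(-44))/(-174 - 44) - 45/(-218) = -44*(-173 + 1936 + 7612)/(-218) - 45*(-1/218) = -44*(-1/218)*9375 + 45/218 = 206250/109 + 45/218 = 412545/218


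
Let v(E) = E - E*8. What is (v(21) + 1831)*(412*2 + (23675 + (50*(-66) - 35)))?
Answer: 35640176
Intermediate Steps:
v(E) = -7*E (v(E) = E - 8*E = -7*E)
(v(21) + 1831)*(412*2 + (23675 + (50*(-66) - 35))) = (-7*21 + 1831)*(412*2 + (23675 + (50*(-66) - 35))) = (-147 + 1831)*(824 + (23675 + (-3300 - 35))) = 1684*(824 + (23675 - 3335)) = 1684*(824 + 20340) = 1684*21164 = 35640176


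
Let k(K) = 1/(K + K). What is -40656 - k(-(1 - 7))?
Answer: -487873/12 ≈ -40656.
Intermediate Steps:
k(K) = 1/(2*K)
-40656 - k(-(1 - 7)) = -40656 - 1/(2*((-(1 - 7)))) = -40656 - 1/(2*((-1*(-6)))) = -40656 - 1/(2*6) = -40656 - 1*1/12 = -40656 - 1/12 = -487873/12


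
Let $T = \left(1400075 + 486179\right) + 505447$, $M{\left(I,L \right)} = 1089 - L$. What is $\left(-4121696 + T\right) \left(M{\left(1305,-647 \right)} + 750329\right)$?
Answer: $-1301068689675$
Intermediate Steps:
$T = 2391701$ ($T = 1886254 + 505447 = 2391701$)
$\left(-4121696 + T\right) \left(M{\left(1305,-647 \right)} + 750329\right) = \left(-4121696 + 2391701\right) \left(\left(1089 - -647\right) + 750329\right) = - 1729995 \left(\left(1089 + 647\right) + 750329\right) = - 1729995 \left(1736 + 750329\right) = \left(-1729995\right) 752065 = -1301068689675$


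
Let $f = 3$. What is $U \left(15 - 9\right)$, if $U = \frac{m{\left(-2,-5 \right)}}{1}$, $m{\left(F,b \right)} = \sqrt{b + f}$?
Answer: $6 i \sqrt{2} \approx 8.4853 i$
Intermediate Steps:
$m{\left(F,b \right)} = \sqrt{3 + b}$ ($m{\left(F,b \right)} = \sqrt{b + 3} = \sqrt{3 + b}$)
$U = i \sqrt{2}$ ($U = \frac{\sqrt{3 - 5}}{1} = \sqrt{-2} \cdot 1 = i \sqrt{2} \cdot 1 = i \sqrt{2} \approx 1.4142 i$)
$U \left(15 - 9\right) = i \sqrt{2} \left(15 - 9\right) = i \sqrt{2} \cdot 6 = 6 i \sqrt{2}$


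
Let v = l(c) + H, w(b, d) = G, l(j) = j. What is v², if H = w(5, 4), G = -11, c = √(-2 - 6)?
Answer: 113 - 44*I*√2 ≈ 113.0 - 62.225*I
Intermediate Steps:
c = 2*I*√2 (c = √(-8) = 2*I*√2 ≈ 2.8284*I)
w(b, d) = -11
H = -11
v = -11 + 2*I*√2 (v = 2*I*√2 - 11 = -11 + 2*I*√2 ≈ -11.0 + 2.8284*I)
v² = (-11 + 2*I*√2)²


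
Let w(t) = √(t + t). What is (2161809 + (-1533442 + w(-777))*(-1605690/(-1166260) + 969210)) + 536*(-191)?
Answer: -86666376778884380/58313 + 113035246029*I*√1554/116626 ≈ -1.4862e+12 + 3.8207e+7*I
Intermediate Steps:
w(t) = √2*√t (w(t) = √(2*t) = √2*√t)
(2161809 + (-1533442 + w(-777))*(-1605690/(-1166260) + 969210)) + 536*(-191) = (2161809 + (-1533442 + √2*√(-777))*(-1605690/(-1166260) + 969210)) + 536*(-191) = (2161809 + (-1533442 + √2*(I*√777))*(-1605690*(-1/1166260) + 969210)) - 102376 = (2161809 + (-1533442 + I*√1554)*(160569/116626 + 969210)) - 102376 = (2161809 + (-1533442 + I*√1554)*(113035246029/116626)) - 102376 = (2161809 + (-86666496870600909/58313 + 113035246029*I*√1554/116626)) - 102376 = (-86666370809032692/58313 + 113035246029*I*√1554/116626) - 102376 = -86666376778884380/58313 + 113035246029*I*√1554/116626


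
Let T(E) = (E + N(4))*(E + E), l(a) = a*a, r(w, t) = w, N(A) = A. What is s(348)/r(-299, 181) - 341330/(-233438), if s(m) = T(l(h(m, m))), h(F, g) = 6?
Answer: -285121885/34898981 ≈ -8.1699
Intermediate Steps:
l(a) = a²
T(E) = 2*E*(4 + E) (T(E) = (E + 4)*(E + E) = (4 + E)*(2*E) = 2*E*(4 + E))
s(m) = 2880 (s(m) = 2*6²*(4 + 6²) = 2*36*(4 + 36) = 2*36*40 = 2880)
s(348)/r(-299, 181) - 341330/(-233438) = 2880/(-299) - 341330/(-233438) = 2880*(-1/299) - 341330*(-1/233438) = -2880/299 + 170665/116719 = -285121885/34898981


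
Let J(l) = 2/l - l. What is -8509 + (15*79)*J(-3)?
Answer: -5744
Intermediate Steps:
J(l) = -l + 2/l
-8509 + (15*79)*J(-3) = -8509 + (15*79)*(-1*(-3) + 2/(-3)) = -8509 + 1185*(3 + 2*(-⅓)) = -8509 + 1185*(3 - ⅔) = -8509 + 1185*(7/3) = -8509 + 2765 = -5744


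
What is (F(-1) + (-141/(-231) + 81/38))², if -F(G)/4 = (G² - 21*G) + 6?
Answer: 102201056721/8561476 ≈ 11937.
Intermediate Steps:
F(G) = -24 - 4*G² + 84*G (F(G) = -4*((G² - 21*G) + 6) = -4*(6 + G² - 21*G) = -24 - 4*G² + 84*G)
(F(-1) + (-141/(-231) + 81/38))² = ((-24 - 4*(-1)² + 84*(-1)) + (-141/(-231) + 81/38))² = ((-24 - 4*1 - 84) + (-141*(-1/231) + 81*(1/38)))² = ((-24 - 4 - 84) + (47/77 + 81/38))² = (-112 + 8023/2926)² = (-319689/2926)² = 102201056721/8561476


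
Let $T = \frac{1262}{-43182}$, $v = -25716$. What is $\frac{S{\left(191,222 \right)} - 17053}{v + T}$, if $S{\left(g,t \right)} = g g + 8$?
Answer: $- \frac{419642676}{555234787} \approx -0.75579$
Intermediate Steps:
$T = - \frac{631}{21591}$ ($T = 1262 \left(- \frac{1}{43182}\right) = - \frac{631}{21591} \approx -0.029225$)
$S{\left(g,t \right)} = 8 + g^{2}$ ($S{\left(g,t \right)} = g^{2} + 8 = 8 + g^{2}$)
$\frac{S{\left(191,222 \right)} - 17053}{v + T} = \frac{\left(8 + 191^{2}\right) - 17053}{-25716 - \frac{631}{21591}} = \frac{\left(8 + 36481\right) - 17053}{- \frac{555234787}{21591}} = \left(36489 - 17053\right) \left(- \frac{21591}{555234787}\right) = 19436 \left(- \frac{21591}{555234787}\right) = - \frac{419642676}{555234787}$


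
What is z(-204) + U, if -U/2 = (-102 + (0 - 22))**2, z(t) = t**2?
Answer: 10864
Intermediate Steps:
U = -30752 (U = -2*(-102 + (0 - 22))**2 = -2*(-102 - 22)**2 = -2*(-124)**2 = -2*15376 = -30752)
z(-204) + U = (-204)**2 - 30752 = 41616 - 30752 = 10864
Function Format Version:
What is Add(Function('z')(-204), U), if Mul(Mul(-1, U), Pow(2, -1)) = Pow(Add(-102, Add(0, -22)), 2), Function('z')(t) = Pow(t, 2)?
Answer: 10864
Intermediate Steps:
U = -30752 (U = Mul(-2, Pow(Add(-102, Add(0, -22)), 2)) = Mul(-2, Pow(Add(-102, -22), 2)) = Mul(-2, Pow(-124, 2)) = Mul(-2, 15376) = -30752)
Add(Function('z')(-204), U) = Add(Pow(-204, 2), -30752) = Add(41616, -30752) = 10864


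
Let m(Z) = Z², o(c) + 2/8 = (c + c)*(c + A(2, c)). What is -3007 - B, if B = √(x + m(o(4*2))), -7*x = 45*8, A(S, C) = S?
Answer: -3007 - 3*√2218601/28 ≈ -3166.6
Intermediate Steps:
o(c) = -¼ + 2*c*(2 + c) (o(c) = -¼ + (c + c)*(c + 2) = -¼ + (2*c)*(2 + c) = -¼ + 2*c*(2 + c))
x = -360/7 (x = -45*8/7 = -⅐*360 = -360/7 ≈ -51.429)
B = 3*√2218601/28 (B = √(-360/7 + (-¼ + 2*(4*2)² + 4*(4*2))²) = √(-360/7 + (-¼ + 2*8² + 4*8)²) = √(-360/7 + (-¼ + 2*64 + 32)²) = √(-360/7 + (-¼ + 128 + 32)²) = √(-360/7 + (639/4)²) = √(-360/7 + 408321/16) = √(2852487/112) = 3*√2218601/28 ≈ 159.59)
-3007 - B = -3007 - 3*√2218601/28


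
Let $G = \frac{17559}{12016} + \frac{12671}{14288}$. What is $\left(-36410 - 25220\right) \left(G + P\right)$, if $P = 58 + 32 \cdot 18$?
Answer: $- \frac{52602735735125}{1341286} \approx -3.9218 \cdot 10^{7}$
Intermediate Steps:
$P = 634$ ($P = 58 + 576 = 634$)
$G = \frac{6299027}{2682572}$ ($G = 17559 \cdot \frac{1}{12016} + 12671 \cdot \frac{1}{14288} = \frac{17559}{12016} + \frac{12671}{14288} = \frac{6299027}{2682572} \approx 2.3481$)
$\left(-36410 - 25220\right) \left(G + P\right) = \left(-36410 - 25220\right) \left(\frac{6299027}{2682572} + 634\right) = \left(-61630\right) \frac{1707049675}{2682572} = - \frac{52602735735125}{1341286}$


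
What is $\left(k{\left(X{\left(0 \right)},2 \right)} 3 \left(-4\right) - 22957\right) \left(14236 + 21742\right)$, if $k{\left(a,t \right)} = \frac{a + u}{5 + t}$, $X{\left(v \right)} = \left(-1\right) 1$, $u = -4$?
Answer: $- \frac{5779469942}{7} \approx -8.2564 \cdot 10^{8}$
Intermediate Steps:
$X{\left(v \right)} = -1$
$k{\left(a,t \right)} = \frac{-4 + a}{5 + t}$ ($k{\left(a,t \right)} = \frac{a - 4}{5 + t} = \frac{-4 + a}{5 + t}$)
$\left(k{\left(X{\left(0 \right)},2 \right)} 3 \left(-4\right) - 22957\right) \left(14236 + 21742\right) = \left(\frac{-4 - 1}{5 + 2} \cdot 3 \left(-4\right) - 22957\right) \left(14236 + 21742\right) = \left(\frac{1}{7} \left(-5\right) 3 \left(-4\right) - 22957\right) 35978 = \left(\left(- \frac{5}{7}\right) 3 \left(-4\right) - 22957\right) 35978 = \left(\left(- \frac{15}{7}\right) \left(-4\right) - 22957\right) 35978 = \left(\frac{60}{7} - 22957\right) 35978 = \left(- \frac{160639}{7}\right) 35978 = - \frac{5779469942}{7}$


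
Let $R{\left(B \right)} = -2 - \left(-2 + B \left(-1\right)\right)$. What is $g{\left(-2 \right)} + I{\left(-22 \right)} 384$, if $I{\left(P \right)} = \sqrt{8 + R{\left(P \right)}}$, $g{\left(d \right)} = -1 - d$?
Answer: $1 + 384 i \sqrt{14} \approx 1.0 + 1436.8 i$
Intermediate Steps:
$R{\left(B \right)} = B$ ($R{\left(B \right)} = -2 - \left(-2 - B\right) = -2 + \left(2 + B\right) = B$)
$I{\left(P \right)} = \sqrt{8 + P}$
$g{\left(-2 \right)} + I{\left(-22 \right)} 384 = \left(-1 - -2\right) + \sqrt{8 - 22} \cdot 384 = \left(-1 + 2\right) + \sqrt{-14} \cdot 384 = 1 + i \sqrt{14} \cdot 384 = 1 + 384 i \sqrt{14}$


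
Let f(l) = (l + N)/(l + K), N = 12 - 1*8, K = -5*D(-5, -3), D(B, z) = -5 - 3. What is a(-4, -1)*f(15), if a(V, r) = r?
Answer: -19/55 ≈ -0.34545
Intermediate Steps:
D(B, z) = -8
K = 40 (K = -5*(-8) = 40)
N = 4 (N = 12 - 8 = 4)
f(l) = (4 + l)/(40 + l) (f(l) = (l + 4)/(l + 40) = (4 + l)/(40 + l))
a(-4, -1)*f(15) = -(4 + 15)/(40 + 15) = -19/55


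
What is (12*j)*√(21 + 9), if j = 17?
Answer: 204*√30 ≈ 1117.4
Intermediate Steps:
(12*j)*√(21 + 9) = (12*17)*√(21 + 9) = 204*√30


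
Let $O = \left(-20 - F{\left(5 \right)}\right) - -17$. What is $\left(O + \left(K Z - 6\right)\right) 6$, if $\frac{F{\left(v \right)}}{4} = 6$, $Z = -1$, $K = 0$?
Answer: $-198$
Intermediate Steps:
$F{\left(v \right)} = 24$ ($F{\left(v \right)} = 4 \cdot 6 = 24$)
$O = -27$ ($O = \left(-20 - 24\right) - -17 = \left(-20 - 24\right) + 17 = -44 + 17 = -27$)
$\left(O + \left(K Z - 6\right)\right) 6 = \left(-27 + \left(0 \left(-1\right) - 6\right)\right) 6 = \left(-27 + \left(0 - 6\right)\right) 6 = \left(-27 - 6\right) 6 = \left(-33\right) 6 = -198$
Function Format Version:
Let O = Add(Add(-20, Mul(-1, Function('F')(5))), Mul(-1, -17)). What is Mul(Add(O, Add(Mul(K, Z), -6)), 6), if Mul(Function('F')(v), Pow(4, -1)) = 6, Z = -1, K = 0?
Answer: -198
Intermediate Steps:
Function('F')(v) = 24 (Function('F')(v) = Mul(4, 6) = 24)
O = -27 (O = Add(Add(-20, Mul(-1, 24)), Mul(-1, -17)) = Add(Add(-20, -24), 17) = Add(-44, 17) = -27)
Mul(Add(O, Add(Mul(K, Z), -6)), 6) = Mul(Add(-27, Add(Mul(0, -1), -6)), 6) = Mul(Add(-27, Add(0, -6)), 6) = Mul(Add(-27, -6), 6) = Mul(-33, 6) = -198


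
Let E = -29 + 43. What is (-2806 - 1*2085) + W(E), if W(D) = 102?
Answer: -4789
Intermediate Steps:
E = 14
(-2806 - 1*2085) + W(E) = (-2806 - 1*2085) + 102 = (-2806 - 2085) + 102 = -4891 + 102 = -4789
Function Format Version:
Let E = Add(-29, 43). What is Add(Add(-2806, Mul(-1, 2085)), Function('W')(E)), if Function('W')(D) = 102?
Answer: -4789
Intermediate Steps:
E = 14
Add(Add(-2806, Mul(-1, 2085)), Function('W')(E)) = Add(Add(-2806, Mul(-1, 2085)), 102) = Add(Add(-2806, -2085), 102) = Add(-4891, 102) = -4789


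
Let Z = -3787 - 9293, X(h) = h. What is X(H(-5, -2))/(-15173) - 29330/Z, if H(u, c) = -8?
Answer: 44512873/19846284 ≈ 2.2429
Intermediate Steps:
Z = -13080
X(H(-5, -2))/(-15173) - 29330/Z = -8/(-15173) - 29330/(-13080) = -8*(-1/15173) - 29330*(-1/13080) = 8/15173 + 2933/1308 = 44512873/19846284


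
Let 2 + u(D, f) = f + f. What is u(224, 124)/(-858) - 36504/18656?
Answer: -68011/30316 ≈ -2.2434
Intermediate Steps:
u(D, f) = -2 + 2*f (u(D, f) = -2 + (f + f) = -2 + 2*f)
u(224, 124)/(-858) - 36504/18656 = (-2 + 2*124)/(-858) - 36504/18656 = (-2 + 248)*(-1/858) - 36504*1/18656 = 246*(-1/858) - 4563/2332 = -41/143 - 4563/2332 = -68011/30316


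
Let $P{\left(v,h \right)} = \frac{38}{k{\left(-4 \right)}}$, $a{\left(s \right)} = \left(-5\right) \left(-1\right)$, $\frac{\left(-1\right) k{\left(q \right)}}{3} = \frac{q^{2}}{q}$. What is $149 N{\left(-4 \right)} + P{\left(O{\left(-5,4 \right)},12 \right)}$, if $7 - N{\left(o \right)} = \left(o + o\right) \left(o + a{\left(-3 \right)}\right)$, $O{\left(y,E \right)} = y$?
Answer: $\frac{13429}{6} \approx 2238.2$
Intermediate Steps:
$k{\left(q \right)} = - 3 q$ ($k{\left(q \right)} = - 3 \frac{q^{2}}{q} = - 3 q$)
$a{\left(s \right)} = 5$
$N{\left(o \right)} = 7 - 2 o \left(5 + o\right)$ ($N{\left(o \right)} = 7 - \left(o + o\right) \left(o + 5\right) = 7 - 2 o \left(5 + o\right)$)
$P{\left(v,h \right)} = \frac{19}{6}$ ($P{\left(v,h \right)} = \frac{38}{\left(-3\right) \left(-4\right)} = \frac{38}{12} = 38 \cdot \frac{1}{12} = \frac{19}{6}$)
$149 N{\left(-4 \right)} + P{\left(O{\left(-5,4 \right)},12 \right)} = 149 \left(7 - -40 - 2 \left(-4\right)^{2}\right) + \frac{19}{6} = 149 \left(7 + 40 - 32\right) + \frac{19}{6} = 149 \cdot 15 + \frac{19}{6} = 2235 + \frac{19}{6} = \frac{13429}{6}$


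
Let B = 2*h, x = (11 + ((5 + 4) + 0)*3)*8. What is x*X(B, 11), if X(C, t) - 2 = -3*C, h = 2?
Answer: -3040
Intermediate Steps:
x = 304 (x = (11 + (9 + 0)*3)*8 = (11 + 9*3)*8 = (11 + 27)*8 = 38*8 = 304)
B = 4 (B = 2*2 = 4)
X(C, t) = 2 - 3*C
x*X(B, 11) = 304*(2 - 3*4) = 304*(2 - 12) = 304*(-10) = -3040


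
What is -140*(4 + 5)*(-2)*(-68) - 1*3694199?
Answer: -3865559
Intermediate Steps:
-140*(4 + 5)*(-2)*(-68) - 1*3694199 = -1260*(-2)*(-68) - 3694199 = -140*(-18)*(-68) - 3694199 = 2520*(-68) - 3694199 = -171360 - 3694199 = -3865559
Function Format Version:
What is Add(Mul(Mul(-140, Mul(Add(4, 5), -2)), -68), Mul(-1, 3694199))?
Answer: -3865559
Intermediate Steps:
Add(Mul(Mul(-140, Mul(Add(4, 5), -2)), -68), Mul(-1, 3694199)) = Add(Mul(Mul(-140, Mul(9, -2)), -68), -3694199) = Add(Mul(Mul(-140, -18), -68), -3694199) = Add(Mul(2520, -68), -3694199) = Add(-171360, -3694199) = -3865559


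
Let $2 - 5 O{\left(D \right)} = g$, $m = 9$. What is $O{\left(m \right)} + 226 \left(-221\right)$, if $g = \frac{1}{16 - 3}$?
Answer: $- \frac{649293}{13} \approx -49946.0$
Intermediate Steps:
$g = \frac{1}{13} \approx 0.076923$
$O{\left(D \right)} = \frac{5}{13}$ ($O{\left(D \right)} = \frac{2}{5} - \frac{1}{65} = \frac{5}{13}$)
$O{\left(m \right)} + 226 \left(-221\right) = \frac{5}{13} + 226 \left(-221\right) = \frac{5}{13} - 49946 = - \frac{649293}{13}$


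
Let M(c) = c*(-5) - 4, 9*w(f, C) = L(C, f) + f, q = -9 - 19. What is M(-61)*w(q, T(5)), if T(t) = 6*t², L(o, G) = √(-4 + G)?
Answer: -8428/9 + 1204*I*√2/9 ≈ -936.44 + 189.19*I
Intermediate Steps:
q = -28
w(f, C) = f/9 + √(-4 + f)/9 (w(f, C) = (√(-4 + f) + f)/9 = (f + √(-4 + f))/9 = f/9 + √(-4 + f)/9)
M(c) = -4 - 5*c (M(c) = -5*c - 4 = -4 - 5*c)
M(-61)*w(q, T(5)) = (-4 - 5*(-61))*((⅑)*(-28) + √(-4 - 28)/9) = (-4 + 305)*(-28/9 + √(-32)/9) = 301*(-28/9 + (4*I*√2)/9) = 301*(-28/9 + 4*I*√2/9) = -8428/9 + 1204*I*√2/9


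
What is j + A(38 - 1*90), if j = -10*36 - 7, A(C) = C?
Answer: -419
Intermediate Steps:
j = -367 (j = -360 - 7 = -367)
j + A(38 - 1*90) = -367 + (38 - 1*90) = -367 + (38 - 90) = -367 - 52 = -419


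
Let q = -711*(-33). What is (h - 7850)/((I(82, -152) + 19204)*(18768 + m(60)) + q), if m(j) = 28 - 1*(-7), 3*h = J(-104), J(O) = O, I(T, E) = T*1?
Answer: -23654/1087974363 ≈ -2.1741e-5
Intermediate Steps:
I(T, E) = T
q = 23463
h = -104/3 (h = (⅓)*(-104) = -104/3 ≈ -34.667)
m(j) = 35 (m(j) = 28 + 7 = 35)
(h - 7850)/((I(82, -152) + 19204)*(18768 + m(60)) + q) = (-104/3 - 7850)/((82 + 19204)*(18768 + 35) + 23463) = -23654/(3*(19286*18803 + 23463)) = -23654/(3*(362634658 + 23463)) = -23654/3/362658121 = -23654/3*1/362658121 = -23654/1087974363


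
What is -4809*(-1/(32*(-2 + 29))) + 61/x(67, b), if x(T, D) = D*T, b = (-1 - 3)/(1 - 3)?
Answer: 116185/19296 ≈ 6.0212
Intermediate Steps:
b = 2 (b = -4/(-2) = -½*(-4) = 2)
-4809*(-1/(32*(-2 + 29))) + 61/x(67, b) = -4809*(-1/(32*(-2 + 29))) + 61/((2*67)) = -4809/((-32*27)) + 61/134 = -4809/(-864) + 61*(1/134) = -4809*(-1/864) + 61/134 = 1603/288 + 61/134 = 116185/19296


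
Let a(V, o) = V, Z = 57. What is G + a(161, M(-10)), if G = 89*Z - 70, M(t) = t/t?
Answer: 5164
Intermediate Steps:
M(t) = 1
G = 5003 (G = 89*57 - 70 = 5073 - 70 = 5003)
G + a(161, M(-10)) = 5003 + 161 = 5164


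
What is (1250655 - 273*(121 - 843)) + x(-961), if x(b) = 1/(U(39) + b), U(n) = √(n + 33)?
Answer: 1336933446728/923449 - 6*√2/923449 ≈ 1.4478e+6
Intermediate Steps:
U(n) = √(33 + n)
x(b) = 1/(b + 6*√2) (x(b) = 1/(√(33 + 39) + b) = 1/(√72 + b) = 1/(6*√2 + b) = 1/(b + 6*√2))
(1250655 - 273*(121 - 843)) + x(-961) = (1250655 - 273*(121 - 843)) + 1/(-961 + 6*√2) = (1250655 - 273*(-722)) + 1/(-961 + 6*√2) = (1250655 + 197106) + 1/(-961 + 6*√2) = 1447761 + 1/(-961 + 6*√2)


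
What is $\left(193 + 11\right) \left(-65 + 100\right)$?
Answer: $7140$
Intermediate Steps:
$\left(193 + 11\right) \left(-65 + 100\right) = 204 \cdot 35 = 7140$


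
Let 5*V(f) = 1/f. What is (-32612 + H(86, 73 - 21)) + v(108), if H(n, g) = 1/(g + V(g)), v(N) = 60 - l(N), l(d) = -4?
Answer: -440081248/13521 ≈ -32548.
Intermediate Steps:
V(f) = 1/(5*f) (V(f) = (1/f)/5 = 1/(5*f))
v(N) = 64 (v(N) = 60 - 1*(-4) = 60 + 4 = 64)
H(n, g) = 1/(g + 1/(5*g))
(-32612 + H(86, 73 - 21)) + v(108) = (-32612 + 5*(73 - 21)/(1 + 5*(73 - 21)²)) + 64 = (-32612 + 5*52/(1 + 5*52²)) + 64 = (-32612 + 5*52/(1 + 5*2704)) + 64 = (-32612 + 5*52/(1 + 13520)) + 64 = (-32612 + 5*52/13521) + 64 = (-32612 + 5*52*(1/13521)) + 64 = (-32612 + 260/13521) + 64 = -440946592/13521 + 64 = -440081248/13521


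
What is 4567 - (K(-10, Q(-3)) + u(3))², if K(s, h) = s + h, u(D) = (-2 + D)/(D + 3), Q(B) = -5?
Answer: 156491/36 ≈ 4347.0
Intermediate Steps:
u(D) = (-2 + D)/(3 + D)
K(s, h) = h + s
4567 - (K(-10, Q(-3)) + u(3))² = 4567 - ((-5 - 10) + (-2 + 3)/(3 + 3))² = 4567 - (-15 + 1/6)² = 4567 - (-15 + (⅙)*1)² = 4567 - (-15 + ⅙)² = 4567 - (-89/6)² = 4567 - 1*7921/36 = 4567 - 7921/36 = 156491/36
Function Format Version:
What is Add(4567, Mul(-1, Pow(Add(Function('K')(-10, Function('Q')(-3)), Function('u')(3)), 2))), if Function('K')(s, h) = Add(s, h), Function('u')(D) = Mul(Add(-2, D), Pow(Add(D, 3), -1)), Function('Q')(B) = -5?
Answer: Rational(156491, 36) ≈ 4347.0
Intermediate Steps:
Function('u')(D) = Mul(Pow(Add(3, D), -1), Add(-2, D)) (Function('u')(D) = Mul(Add(-2, D), Pow(Add(3, D), -1)) = Mul(Pow(Add(3, D), -1), Add(-2, D)))
Function('K')(s, h) = Add(h, s)
Add(4567, Mul(-1, Pow(Add(Function('K')(-10, Function('Q')(-3)), Function('u')(3)), 2))) = Add(4567, Mul(-1, Pow(Add(Add(-5, -10), Mul(Pow(Add(3, 3), -1), Add(-2, 3))), 2))) = Add(4567, Mul(-1, Pow(Add(-15, Mul(Pow(6, -1), 1)), 2))) = Add(4567, Mul(-1, Pow(Add(-15, Mul(Rational(1, 6), 1)), 2))) = Add(4567, Mul(-1, Pow(Add(-15, Rational(1, 6)), 2))) = Add(4567, Mul(-1, Pow(Rational(-89, 6), 2))) = Add(4567, Mul(-1, Rational(7921, 36))) = Add(4567, Rational(-7921, 36)) = Rational(156491, 36)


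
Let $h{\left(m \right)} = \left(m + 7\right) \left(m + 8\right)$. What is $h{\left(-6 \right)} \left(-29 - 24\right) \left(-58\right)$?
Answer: $6148$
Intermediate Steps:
$h{\left(m \right)} = \left(7 + m\right) \left(8 + m\right)$
$h{\left(-6 \right)} \left(-29 - 24\right) \left(-58\right) = \left(56 + \left(-6\right)^{2} + 15 \left(-6\right)\right) \left(-29 - 24\right) \left(-58\right) = \left(56 + 36 - 90\right) \left(-53\right) \left(-58\right) = 2 \left(-53\right) \left(-58\right) = \left(-106\right) \left(-58\right) = 6148$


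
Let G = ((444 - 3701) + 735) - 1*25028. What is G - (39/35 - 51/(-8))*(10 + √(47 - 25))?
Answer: -773497/28 - 2097*√22/280 ≈ -27660.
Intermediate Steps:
G = -27550 (G = (-3257 + 735) - 25028 = -2522 - 25028 = -27550)
G - (39/35 - 51/(-8))*(10 + √(47 - 25)) = -27550 - (39/35 - 51/(-8))*(10 + √(47 - 25)) = -27550 - (39*(1/35) - 51*(-⅛))*(10 + √22) = -27550 - (39/35 + 51/8)*(10 + √22) = -27550 - 2097*(10 + √22)/280 = -27550 - (2097/28 + 2097*√22/280) = -27550 + (-2097/28 - 2097*√22/280) = -773497/28 - 2097*√22/280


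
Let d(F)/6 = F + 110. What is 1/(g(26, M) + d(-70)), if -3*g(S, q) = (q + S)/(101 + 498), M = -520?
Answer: 1797/431774 ≈ 0.0041619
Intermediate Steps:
g(S, q) = -S/1797 - q/1797 (g(S, q) = -(q + S)/(3*(101 + 498)) = -(S + q)/(3*599) = -(S/599 + q/599)/3 = -S/1797 - q/1797)
d(F) = 660 + 6*F (d(F) = 6*(F + 110) = 6*(110 + F) = 660 + 6*F)
1/(g(26, M) + d(-70)) = 1/((-1/1797*26 - 1/1797*(-520)) + (660 + 6*(-70))) = 1/((-26/1797 + 520/1797) + (660 - 420)) = 1/(494/1797 + 240) = 1/(431774/1797) = 1797/431774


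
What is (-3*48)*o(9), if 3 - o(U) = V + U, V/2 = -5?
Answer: -576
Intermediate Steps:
V = -10 (V = 2*(-5) = -10)
o(U) = 13 - U (o(U) = 3 - (-10 + U) = 3 + (10 - U) = 13 - U)
(-3*48)*o(9) = (-3*48)*(13 - 1*9) = -144*(13 - 9) = -144*4 = -576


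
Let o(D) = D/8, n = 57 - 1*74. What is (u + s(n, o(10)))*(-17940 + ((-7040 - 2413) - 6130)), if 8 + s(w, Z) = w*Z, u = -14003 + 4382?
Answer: 1294021323/4 ≈ 3.2351e+8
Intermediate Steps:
n = -17 (n = 57 - 74 = -17)
u = -9621
o(D) = D/8 (o(D) = D*(1/8) = D/8)
s(w, Z) = -8 + Z*w (s(w, Z) = -8 + w*Z = -8 + Z*w)
(u + s(n, o(10)))*(-17940 + ((-7040 - 2413) - 6130)) = (-9621 + (-8 + ((1/8)*10)*(-17)))*(-17940 + ((-7040 - 2413) - 6130)) = (-9621 + (-8 + (5/4)*(-17)))*(-17940 + (-9453 - 6130)) = (-9621 + (-8 - 85/4))*(-17940 - 15583) = (-9621 - 117/4)*(-33523) = -38601/4*(-33523) = 1294021323/4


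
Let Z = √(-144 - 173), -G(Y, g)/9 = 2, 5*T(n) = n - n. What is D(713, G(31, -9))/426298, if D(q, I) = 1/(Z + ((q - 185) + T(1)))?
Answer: 264/59490099049 - I*√317/118980198098 ≈ 4.4377e-9 - 1.4964e-10*I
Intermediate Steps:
T(n) = 0 (T(n) = (n - n)/5 = (⅕)*0 = 0)
G(Y, g) = -18 (G(Y, g) = -9*2 = -18)
Z = I*√317 (Z = √(-317) = I*√317 ≈ 17.805*I)
D(q, I) = 1/(-185 + q + I*√317) (D(q, I) = 1/(I*√317 + ((q - 185) + 0)) = 1/(I*√317 + ((-185 + q) + 0)) = 1/(I*√317 + (-185 + q)) = 1/(-185 + q + I*√317))
D(713, G(31, -9))/426298 = 1/((-185 + 713 + I*√317)*426298) = (1/426298)/(528 + I*√317) = 1/(426298*(528 + I*√317))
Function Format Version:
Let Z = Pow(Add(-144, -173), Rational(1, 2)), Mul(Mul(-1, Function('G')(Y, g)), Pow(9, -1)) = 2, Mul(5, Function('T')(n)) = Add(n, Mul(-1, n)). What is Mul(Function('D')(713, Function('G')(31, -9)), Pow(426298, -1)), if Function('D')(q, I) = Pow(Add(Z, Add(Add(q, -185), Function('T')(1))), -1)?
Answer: Add(Rational(264, 59490099049), Mul(Rational(-1, 118980198098), I, Pow(317, Rational(1, 2)))) ≈ Add(4.4377e-9, Mul(-1.4964e-10, I))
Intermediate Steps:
Function('T')(n) = 0 (Function('T')(n) = Mul(Rational(1, 5), Add(n, Mul(-1, n))) = Mul(Rational(1, 5), 0) = 0)
Function('G')(Y, g) = -18 (Function('G')(Y, g) = Mul(-9, 2) = -18)
Z = Mul(I, Pow(317, Rational(1, 2))) (Z = Pow(-317, Rational(1, 2)) = Mul(I, Pow(317, Rational(1, 2))) ≈ Mul(17.805, I))
Function('D')(q, I) = Pow(Add(-185, q, Mul(I, Pow(317, Rational(1, 2)))), -1) (Function('D')(q, I) = Pow(Add(Mul(I, Pow(317, Rational(1, 2))), Add(Add(q, -185), 0)), -1) = Pow(Add(Mul(I, Pow(317, Rational(1, 2))), Add(Add(-185, q), 0)), -1) = Pow(Add(Mul(I, Pow(317, Rational(1, 2))), Add(-185, q)), -1) = Pow(Add(-185, q, Mul(I, Pow(317, Rational(1, 2)))), -1))
Mul(Function('D')(713, Function('G')(31, -9)), Pow(426298, -1)) = Mul(Pow(Add(-185, 713, Mul(I, Pow(317, Rational(1, 2)))), -1), Pow(426298, -1)) = Mul(Pow(Add(528, Mul(I, Pow(317, Rational(1, 2)))), -1), Rational(1, 426298)) = Mul(Rational(1, 426298), Pow(Add(528, Mul(I, Pow(317, Rational(1, 2)))), -1))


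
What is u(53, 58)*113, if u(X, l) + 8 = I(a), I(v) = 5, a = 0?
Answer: -339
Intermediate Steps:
u(X, l) = -3 (u(X, l) = -8 + 5 = -3)
u(53, 58)*113 = -3*113 = -339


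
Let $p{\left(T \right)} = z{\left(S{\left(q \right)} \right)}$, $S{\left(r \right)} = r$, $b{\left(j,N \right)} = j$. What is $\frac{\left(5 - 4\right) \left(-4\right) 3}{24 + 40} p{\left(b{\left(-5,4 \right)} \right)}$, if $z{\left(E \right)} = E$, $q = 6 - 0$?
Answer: $- \frac{9}{8} \approx -1.125$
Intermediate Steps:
$q = 6$ ($q = 6 + 0 = 6$)
$p{\left(T \right)} = 6$
$\frac{\left(5 - 4\right) \left(-4\right) 3}{24 + 40} p{\left(b{\left(-5,4 \right)} \right)} = \frac{\left(5 - 4\right) \left(-4\right) 3}{24 + 40} \cdot 6 = \frac{1 \left(-4\right) 3}{64} \cdot 6 = \frac{\left(-4\right) 3}{64} \cdot 6 = \frac{1}{64} \left(-12\right) 6 = \left(- \frac{3}{16}\right) 6 = - \frac{9}{8}$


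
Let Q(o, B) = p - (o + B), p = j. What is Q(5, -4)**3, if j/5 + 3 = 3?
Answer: -1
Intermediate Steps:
j = 0 (j = -15 + 5*3 = -15 + 15 = 0)
p = 0
Q(o, B) = -B - o (Q(o, B) = 0 - (o + B) = 0 - (B + o) = 0 + (-B - o) = -B - o)
Q(5, -4)**3 = (-1*(-4) - 1*5)**3 = (4 - 5)**3 = (-1)**3 = -1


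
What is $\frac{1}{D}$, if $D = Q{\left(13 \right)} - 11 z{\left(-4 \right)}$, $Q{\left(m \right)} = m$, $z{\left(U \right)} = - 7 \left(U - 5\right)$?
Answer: $- \frac{1}{680} \approx -0.0014706$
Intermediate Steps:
$z{\left(U \right)} = 35 - 7 U$ ($z{\left(U \right)} = - 7 \left(-5 + U\right) = 35 - 7 U$)
$D = -680$ ($D = 13 - 11 \left(35 - -28\right) = 13 - 11 \left(35 + 28\right) = 13 - 693 = -680$)
$\frac{1}{D} = \frac{1}{-680} = - \frac{1}{680}$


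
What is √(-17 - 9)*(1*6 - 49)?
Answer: -43*I*√26 ≈ -219.26*I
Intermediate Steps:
√(-17 - 9)*(1*6 - 49) = √(-26)*(6 - 49) = (I*√26)*(-43) = -43*I*√26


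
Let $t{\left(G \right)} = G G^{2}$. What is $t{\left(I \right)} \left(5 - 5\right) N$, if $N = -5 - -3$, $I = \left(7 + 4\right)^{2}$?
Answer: $0$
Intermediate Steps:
$I = 121$ ($I = 11^{2} = 121$)
$t{\left(G \right)} = G^{3}$
$N = -2$ ($N = -5 + 3 = -2$)
$t{\left(I \right)} \left(5 - 5\right) N = 121^{3} \left(5 - 5\right) \left(-2\right) = 1771561 \cdot 0 \left(-2\right) = 1771561 \cdot 0 = 0$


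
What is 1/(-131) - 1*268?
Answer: -35109/131 ≈ -268.01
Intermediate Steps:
1/(-131) - 1*268 = -1/131 - 268 = -35109/131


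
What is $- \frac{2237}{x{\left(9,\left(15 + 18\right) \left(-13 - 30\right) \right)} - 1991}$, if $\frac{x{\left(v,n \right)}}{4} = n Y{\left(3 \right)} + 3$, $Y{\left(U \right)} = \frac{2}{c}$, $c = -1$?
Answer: $- \frac{2237}{9373} \approx -0.23866$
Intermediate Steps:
$Y{\left(U \right)} = -2$ ($Y{\left(U \right)} = \frac{2}{-1} = 2 \left(-1\right) = -2$)
$x{\left(v,n \right)} = 12 - 8 n$ ($x{\left(v,n \right)} = 4 \left(n \left(-2\right) + 3\right) = 4 \left(- 2 n + 3\right) = 4 \left(3 - 2 n\right) = 12 - 8 n$)
$- \frac{2237}{x{\left(9,\left(15 + 18\right) \left(-13 - 30\right) \right)} - 1991} = - \frac{2237}{\left(12 - 8 \left(15 + 18\right) \left(-13 - 30\right)\right) - 1991} = - \frac{2237}{\left(12 - 8 \cdot 33 \left(-43\right)\right) - 1991} = - \frac{2237}{\left(12 - -11352\right) - 1991} = - \frac{2237}{\left(12 + 11352\right) - 1991} = - \frac{2237}{11364 - 1991} = - \frac{2237}{9373}$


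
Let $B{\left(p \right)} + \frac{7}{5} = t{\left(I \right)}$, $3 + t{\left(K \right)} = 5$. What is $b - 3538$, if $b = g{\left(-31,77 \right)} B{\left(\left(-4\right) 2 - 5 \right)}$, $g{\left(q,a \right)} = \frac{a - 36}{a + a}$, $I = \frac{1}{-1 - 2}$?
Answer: $- \frac{2724137}{770} \approx -3537.8$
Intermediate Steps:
$I = - \frac{1}{3}$ ($I = \frac{1}{-3} = - \frac{1}{3} \approx -0.33333$)
$t{\left(K \right)} = 2$ ($t{\left(K \right)} = -3 + 5 = 2$)
$B{\left(p \right)} = \frac{3}{5}$ ($B{\left(p \right)} = - \frac{7}{5} + 2 = \frac{3}{5}$)
$g{\left(q,a \right)} = \frac{-36 + a}{2 a}$
$b = \frac{123}{770}$ ($b = \frac{-36 + 77}{2 \cdot 77} \cdot \frac{3}{5} = \frac{1}{2} \cdot \frac{1}{77} \cdot 41 \cdot \frac{3}{5} = \frac{41}{154} \cdot \frac{3}{5} = \frac{123}{770} \approx 0.15974$)
$b - 3538 = \frac{123}{770} - 3538 = - \frac{2724137}{770}$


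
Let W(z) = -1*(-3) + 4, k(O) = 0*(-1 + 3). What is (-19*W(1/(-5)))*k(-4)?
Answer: 0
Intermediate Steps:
k(O) = 0 (k(O) = 0*2 = 0)
W(z) = 7 (W(z) = 3 + 4 = 7)
(-19*W(1/(-5)))*k(-4) = -19*7*0 = -133*0 = 0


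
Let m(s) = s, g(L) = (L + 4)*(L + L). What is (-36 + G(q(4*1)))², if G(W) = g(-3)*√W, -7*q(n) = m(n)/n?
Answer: 9036/7 + 432*I*√7/7 ≈ 1290.9 + 163.28*I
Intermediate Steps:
g(L) = 2*L*(4 + L) (g(L) = (4 + L)*(2*L) = 2*L*(4 + L))
q(n) = -⅐ (q(n) = -n/(7*n) = -⅐*1 = -⅐)
G(W) = -6*√W (G(W) = (2*(-3)*(4 - 3))*√W = (2*(-3)*1)*√W = -6*√W)
(-36 + G(q(4*1)))² = (-36 - 6*I*√7/7)²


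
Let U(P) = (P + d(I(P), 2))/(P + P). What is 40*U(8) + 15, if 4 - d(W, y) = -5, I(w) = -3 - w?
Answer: 115/2 ≈ 57.500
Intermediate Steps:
d(W, y) = 9 (d(W, y) = 4 - 1*(-5) = 4 + 5 = 9)
U(P) = (9 + P)/(2*P) (U(P) = (P + 9)/(P + P) = (9 + P)/((2*P)) = (9 + P)*(1/(2*P)) = (9 + P)/(2*P))
40*U(8) + 15 = 40*((½)*(9 + 8)/8) + 15 = 40*((½)*(⅛)*17) + 15 = 40*(17/16) + 15 = 85/2 + 15 = 115/2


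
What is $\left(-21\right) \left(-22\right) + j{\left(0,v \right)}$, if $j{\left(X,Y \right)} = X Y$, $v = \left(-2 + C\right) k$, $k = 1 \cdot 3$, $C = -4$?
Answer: $462$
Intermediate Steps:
$k = 3$
$v = -18$ ($v = \left(-2 - 4\right) 3 = \left(-6\right) 3 = -18$)
$\left(-21\right) \left(-22\right) + j{\left(0,v \right)} = \left(-21\right) \left(-22\right) + 0 \left(-18\right) = 462 + 0 = 462$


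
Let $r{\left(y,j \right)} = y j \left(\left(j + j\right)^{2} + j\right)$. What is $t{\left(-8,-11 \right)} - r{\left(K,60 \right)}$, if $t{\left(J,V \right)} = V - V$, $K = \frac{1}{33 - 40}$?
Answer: $\frac{867600}{7} \approx 1.2394 \cdot 10^{5}$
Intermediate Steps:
$K = - \frac{1}{7}$ ($K = \frac{1}{33 - 40} = \frac{1}{-7} = - \frac{1}{7} \approx -0.14286$)
$t{\left(J,V \right)} = 0$
$r{\left(y,j \right)} = j y \left(j + 4 j^{2}\right)$ ($r{\left(y,j \right)} = j y \left(\left(2 j\right)^{2} + j\right) = j y \left(4 j^{2} + j\right) = j y \left(j + 4 j^{2}\right)$)
$t{\left(-8,-11 \right)} - r{\left(K,60 \right)} = 0 - - \frac{60^{2} \left(1 + 4 \cdot 60\right)}{7} = 0 - \left(- \frac{1}{7}\right) 3600 \left(1 + 240\right) = 0 - \left(- \frac{1}{7}\right) 3600 \cdot 241 = 0 - - \frac{867600}{7} = 0 + \frac{867600}{7} = \frac{867600}{7}$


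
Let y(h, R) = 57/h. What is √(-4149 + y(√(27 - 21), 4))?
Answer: √(-16596 + 38*√6)/2 ≈ 64.232*I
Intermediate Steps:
√(-4149 + y(√(27 - 21), 4)) = √(-4149 + 57/(√(27 - 21))) = √(-4149 + 57/(√6)) = √(-4149 + 57*(√6/6)) = √(-4149 + 19*√6/2)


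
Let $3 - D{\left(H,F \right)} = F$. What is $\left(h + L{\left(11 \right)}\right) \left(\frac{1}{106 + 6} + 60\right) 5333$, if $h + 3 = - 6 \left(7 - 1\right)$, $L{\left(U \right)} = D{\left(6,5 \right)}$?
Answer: $- \frac{1469566813}{112} \approx -1.3121 \cdot 10^{7}$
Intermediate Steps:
$D{\left(H,F \right)} = 3 - F$
$L{\left(U \right)} = -2$ ($L{\left(U \right)} = 3 - 5 = -2$)
$h = -39$ ($h = -3 - 6 \left(7 - 1\right) = -3 - 36 = -39$)
$\left(h + L{\left(11 \right)}\right) \left(\frac{1}{106 + 6} + 60\right) 5333 = \left(-39 - 2\right) \left(\frac{1}{106 + 6} + 60\right) 5333 = - 41 \left(\frac{1}{112} + 60\right) 5333 = \left(-41\right) \frac{6721}{112} \cdot 5333 = \left(- \frac{275561}{112}\right) 5333 = - \frac{1469566813}{112}$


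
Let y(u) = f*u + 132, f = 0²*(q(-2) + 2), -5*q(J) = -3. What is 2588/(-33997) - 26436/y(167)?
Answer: -74923859/373967 ≈ -200.35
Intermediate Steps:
q(J) = ⅗ (q(J) = -⅕*(-3) = ⅗)
f = 0 (f = 0²*(⅗ + 2) = 0*(13/5) = 0)
y(u) = 132 (y(u) = 0*u + 132 = 0 + 132 = 132)
2588/(-33997) - 26436/y(167) = 2588/(-33997) - 26436/132 = 2588*(-1/33997) - 26436*1/132 = -2588/33997 - 2203/11 = -74923859/373967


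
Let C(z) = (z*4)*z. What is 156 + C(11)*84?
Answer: 40812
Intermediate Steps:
C(z) = 4*z² (C(z) = (4*z)*z = 4*z²)
156 + C(11)*84 = 156 + (4*11²)*84 = 156 + (4*121)*84 = 156 + 484*84 = 156 + 40656 = 40812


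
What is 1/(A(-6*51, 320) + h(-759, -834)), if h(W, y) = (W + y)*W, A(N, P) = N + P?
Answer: 1/1209101 ≈ 8.2706e-7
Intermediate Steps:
h(W, y) = W*(W + y)
1/(A(-6*51, 320) + h(-759, -834)) = 1/((-6*51 + 320) - 759*(-759 - 834)) = 1/((-306 + 320) - 759*(-1593)) = 1/(14 + 1209087) = 1/1209101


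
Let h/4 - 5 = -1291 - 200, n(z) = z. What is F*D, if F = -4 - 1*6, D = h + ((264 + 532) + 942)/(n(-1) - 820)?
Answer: 48817620/821 ≈ 59461.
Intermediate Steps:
h = -5944 (h = 20 + 4*(-1291 - 200) = 20 + 4*(-1491) = 20 - 5964 = -5944)
D = -4881762/821 (D = -5944 + ((264 + 532) + 942)/(-1 - 820) = -5944 + (796 + 942)/(-821) = -5944 + 1738*(-1/821) = -5944 - 1738/821 = -4881762/821 ≈ -5946.1)
F = -10 (F = -4 - 6 = -10)
F*D = -10*(-4881762/821) = 48817620/821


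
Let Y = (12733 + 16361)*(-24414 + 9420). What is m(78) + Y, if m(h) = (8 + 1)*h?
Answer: -436234734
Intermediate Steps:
m(h) = 9*h
Y = -436235436 (Y = 29094*(-14994) = -436235436)
m(78) + Y = 9*78 - 436235436 = 702 - 436235436 = -436234734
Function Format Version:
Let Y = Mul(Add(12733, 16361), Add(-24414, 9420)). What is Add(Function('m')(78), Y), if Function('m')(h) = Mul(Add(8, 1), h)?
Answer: -436234734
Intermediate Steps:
Function('m')(h) = Mul(9, h)
Y = -436235436 (Y = Mul(29094, -14994) = -436235436)
Add(Function('m')(78), Y) = Add(Mul(9, 78), -436235436) = Add(702, -436235436) = -436234734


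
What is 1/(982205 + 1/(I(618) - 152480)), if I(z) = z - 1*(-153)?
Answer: 151709/149009338344 ≈ 1.0181e-6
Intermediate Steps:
I(z) = 153 + z (I(z) = z + 153 = 153 + z)
1/(982205 + 1/(I(618) - 152480)) = 1/(982205 + 1/((153 + 618) - 152480)) = 1/(982205 + 1/(771 - 152480)) = 1/(982205 + 1/(-151709)) = 1/(982205 - 1/151709) = 1/(149009338344/151709) = 151709/149009338344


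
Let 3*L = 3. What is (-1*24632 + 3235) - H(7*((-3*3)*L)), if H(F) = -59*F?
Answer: -25114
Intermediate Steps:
L = 1 (L = (⅓)*3 = 1)
(-1*24632 + 3235) - H(7*((-3*3)*L)) = (-1*24632 + 3235) - (-59)*7*(-3*3*1) = (-24632 + 3235) - (-59)*7*(-9*1) = -21397 - (-59)*7*(-9) = -21397 - (-59)*(-63) = -21397 - 1*3717 = -21397 - 3717 = -25114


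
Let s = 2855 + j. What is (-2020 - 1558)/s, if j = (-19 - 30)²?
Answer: -1789/2628 ≈ -0.68075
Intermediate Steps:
j = 2401 (j = (-49)² = 2401)
s = 5256 (s = 2855 + 2401 = 5256)
(-2020 - 1558)/s = (-2020 - 1558)/5256 = -3578*1/5256 = -1789/2628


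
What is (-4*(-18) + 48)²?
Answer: 14400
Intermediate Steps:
(-4*(-18) + 48)² = (72 + 48)² = 120² = 14400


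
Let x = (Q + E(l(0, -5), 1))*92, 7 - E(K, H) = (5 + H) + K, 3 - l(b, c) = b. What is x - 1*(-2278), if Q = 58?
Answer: 7430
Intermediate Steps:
l(b, c) = 3 - b
E(K, H) = 2 - H - K (E(K, H) = 7 - ((5 + H) + K) = 7 - (5 + H + K) = 7 + (-5 - H - K) = 2 - H - K)
x = 5152 (x = (58 + (2 - 1*1 - (3 - 1*0)))*92 = (58 + (2 - 1 - (3 + 0)))*92 = (58 + (2 - 1 - 1*3))*92 = (58 + (2 - 1 - 3))*92 = (58 - 2)*92 = 56*92 = 5152)
x - 1*(-2278) = 5152 - 1*(-2278) = 5152 + 2278 = 7430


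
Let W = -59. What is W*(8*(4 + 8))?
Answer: -5664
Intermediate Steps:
W*(8*(4 + 8)) = -472*(4 + 8) = -472*12 = -59*96 = -5664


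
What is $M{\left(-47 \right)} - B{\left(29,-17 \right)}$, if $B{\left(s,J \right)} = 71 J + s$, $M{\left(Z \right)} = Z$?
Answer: $1131$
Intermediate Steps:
$B{\left(s,J \right)} = s + 71 J$
$M{\left(-47 \right)} - B{\left(29,-17 \right)} = -47 - \left(29 + 71 \left(-17\right)\right) = -47 - \left(29 - 1207\right) = -47 - -1178 = -47 + 1178 = 1131$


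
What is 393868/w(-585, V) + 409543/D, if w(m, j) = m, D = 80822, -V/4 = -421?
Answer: -31593616841/47280870 ≈ -668.21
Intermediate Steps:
V = 1684 (V = -4*(-421) = 1684)
393868/w(-585, V) + 409543/D = 393868/(-585) + 409543/80822 = 393868*(-1/585) + 409543*(1/80822) = -393868/585 + 409543/80822 = -31593616841/47280870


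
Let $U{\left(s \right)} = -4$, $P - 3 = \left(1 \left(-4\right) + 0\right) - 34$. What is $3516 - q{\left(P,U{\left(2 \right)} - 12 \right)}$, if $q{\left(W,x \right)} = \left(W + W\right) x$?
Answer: $2396$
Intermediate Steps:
$P = -35$ ($P = 3 + \left(\left(1 \left(-4\right) + 0\right) - 34\right) = 3 + \left(\left(-4 + 0\right) - 34\right) = 3 - 38 = -35$)
$q{\left(W,x \right)} = 2 W x$
$3516 - q{\left(P,U{\left(2 \right)} - 12 \right)} = 3516 - 2 \left(-35\right) \left(-4 - 12\right) = 3516 - 2 \left(-35\right) \left(-16\right) = 3516 - 1120 = 2396$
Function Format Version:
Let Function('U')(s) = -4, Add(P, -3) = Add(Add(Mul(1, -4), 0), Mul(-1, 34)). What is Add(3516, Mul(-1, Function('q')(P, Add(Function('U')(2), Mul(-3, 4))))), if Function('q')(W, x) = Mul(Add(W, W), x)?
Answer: 2396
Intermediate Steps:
P = -35 (P = Add(3, Add(Add(Mul(1, -4), 0), Mul(-1, 34))) = Add(3, Add(Add(-4, 0), -34)) = Add(3, Add(-4, -34)) = Add(3, -38) = -35)
Function('q')(W, x) = Mul(2, W, x) (Function('q')(W, x) = Mul(Mul(2, W), x) = Mul(2, W, x))
Add(3516, Mul(-1, Function('q')(P, Add(Function('U')(2), Mul(-3, 4))))) = Add(3516, Mul(-1, Mul(2, -35, Add(-4, Mul(-3, 4))))) = Add(3516, Mul(-1, Mul(2, -35, Add(-4, -12)))) = Add(3516, Mul(-1, Mul(2, -35, -16))) = Add(3516, Mul(-1, 1120)) = Add(3516, -1120) = 2396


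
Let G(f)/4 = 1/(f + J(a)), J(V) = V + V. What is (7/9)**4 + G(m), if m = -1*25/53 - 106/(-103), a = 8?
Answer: 40031687/65892123 ≈ 0.60753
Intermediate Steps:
J(V) = 2*V
m = 3043/5459 (m = -25*1/53 - 106*(-1/103) = -25/53 + 106/103 = 3043/5459 ≈ 0.55743)
G(f) = 4/(16 + f) (G(f) = 4/(f + 2*8) = 4/(f + 16) = 4/(16 + f))
(7/9)**4 + G(m) = (7/9)**4 + 4/(16 + 3043/5459) = (7*(1/9))**4 + 4/(90387/5459) = (7/9)**4 + 4*(5459/90387) = 2401/6561 + 21836/90387 = 40031687/65892123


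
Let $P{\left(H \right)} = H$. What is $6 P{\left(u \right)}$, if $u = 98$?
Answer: $588$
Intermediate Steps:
$6 P{\left(u \right)} = 6 \cdot 98 = 588$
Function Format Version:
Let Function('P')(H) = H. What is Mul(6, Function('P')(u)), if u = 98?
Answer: 588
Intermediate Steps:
Mul(6, Function('P')(u)) = Mul(6, 98) = 588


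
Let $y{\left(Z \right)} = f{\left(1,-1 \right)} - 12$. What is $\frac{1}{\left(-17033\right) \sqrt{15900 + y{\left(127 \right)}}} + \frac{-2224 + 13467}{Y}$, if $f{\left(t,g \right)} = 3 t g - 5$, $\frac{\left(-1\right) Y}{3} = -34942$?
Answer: $\frac{11243}{104826} - \frac{\sqrt{3970}}{135242020} \approx 0.10725$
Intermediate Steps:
$Y = 104826$ ($Y = \left(-3\right) \left(-34942\right) = 104826$)
$f{\left(t,g \right)} = -5 + 3 g t$ ($f{\left(t,g \right)} = 3 g t - 5 = -5 + 3 g t$)
$y{\left(Z \right)} = -20$ ($y{\left(Z \right)} = \left(-5 + 3 \left(-1\right) 1\right) - 12 = \left(-5 - 3\right) - 12 = -8 - 12 = -20$)
$\frac{1}{\left(-17033\right) \sqrt{15900 + y{\left(127 \right)}}} + \frac{-2224 + 13467}{Y} = \frac{1}{\left(-17033\right) \sqrt{15900 - 20}} + \frac{-2224 + 13467}{104826} = - \frac{1}{17033 \sqrt{15880}} + 11243 \cdot \frac{1}{104826} = - \frac{1}{17033 \cdot 2 \sqrt{3970}} + \frac{11243}{104826} = - \frac{\frac{1}{7940} \sqrt{3970}}{17033} + \frac{11243}{104826} = - \frac{\sqrt{3970}}{135242020} + \frac{11243}{104826} = \frac{11243}{104826} - \frac{\sqrt{3970}}{135242020}$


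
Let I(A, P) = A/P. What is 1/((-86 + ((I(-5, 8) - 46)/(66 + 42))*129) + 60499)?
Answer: 288/17382905 ≈ 1.6568e-5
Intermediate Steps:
1/((-86 + ((I(-5, 8) - 46)/(66 + 42))*129) + 60499) = 1/((-86 + ((-5/8 - 46)/(66 + 42))*129) + 60499) = 1/((-86 + ((-5*⅛ - 46)/108)*129) + 60499) = 1/((-86 + ((-5/8 - 46)*(1/108))*129) + 60499) = 1/((-86 - 373/8*1/108*129) + 60499) = 1/((-86 - 373/864*129) + 60499) = 1/((-86 - 16039/288) + 60499) = 1/(-40807/288 + 60499) = 1/(17382905/288) = 288/17382905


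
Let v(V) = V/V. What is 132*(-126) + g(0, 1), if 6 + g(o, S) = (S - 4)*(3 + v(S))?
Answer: -16650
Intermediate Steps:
v(V) = 1
g(o, S) = -22 + 4*S (g(o, S) = -6 + (S - 4)*(3 + 1) = -6 + (-4 + S)*4 = -6 + (-16 + 4*S) = -22 + 4*S)
132*(-126) + g(0, 1) = 132*(-126) + (-22 + 4*1) = -16632 + (-22 + 4) = -16632 - 18 = -16650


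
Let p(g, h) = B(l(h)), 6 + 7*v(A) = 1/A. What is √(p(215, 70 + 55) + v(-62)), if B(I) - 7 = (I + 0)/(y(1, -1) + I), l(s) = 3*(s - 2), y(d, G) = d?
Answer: √11503509605/40145 ≈ 2.6717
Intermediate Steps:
v(A) = -6/7 + 1/(7*A)
l(s) = -6 + 3*s (l(s) = 3*(-2 + s) = -6 + 3*s)
B(I) = 7 + I/(1 + I) (B(I) = 7 + (I + 0)/(1 + I) = 7 + I/(1 + I))
p(g, h) = (-41 + 24*h)/(-5 + 3*h) (p(g, h) = (7 + 8*(-6 + 3*h))/(1 + (-6 + 3*h)) = (7 + (-48 + 24*h))/(-5 + 3*h) = (-41 + 24*h)/(-5 + 3*h))
√(p(215, 70 + 55) + v(-62)) = √((-41 + 24*(70 + 55))/(-5 + 3*(70 + 55)) + (⅐)*(1 - 6*(-62))/(-62)) = √((-41 + 24*125)/(-5 + 3*125) + (⅐)*(-1/62)*(1 + 372)) = √((-41 + 3000)/(-5 + 375) + (⅐)*(-1/62)*373) = √(2959/370 - 373/434) = √(286549/40145) = √11503509605/40145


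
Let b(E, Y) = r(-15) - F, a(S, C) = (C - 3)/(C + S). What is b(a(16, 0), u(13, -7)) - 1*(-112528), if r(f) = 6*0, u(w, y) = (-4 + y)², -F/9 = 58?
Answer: 113050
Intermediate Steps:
F = -522 (F = -9*58 = -522)
r(f) = 0
a(S, C) = (-3 + C)/(C + S)
b(E, Y) = 522 (b(E, Y) = 0 - 1*(-522) = 0 + 522 = 522)
b(a(16, 0), u(13, -7)) - 1*(-112528) = 522 - 1*(-112528) = 522 + 112528 = 113050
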